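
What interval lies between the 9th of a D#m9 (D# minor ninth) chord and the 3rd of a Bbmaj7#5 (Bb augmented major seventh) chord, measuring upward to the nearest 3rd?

diminished 7th

The 9th of D#m9 (D# minor ninth) is E#; the 3rd of Bbmaj7#5 (Bb augmented major seventh) is D.
7 letter names make it a seventh; at 9 semitones (a whole step narrower than major) the quality is diminished.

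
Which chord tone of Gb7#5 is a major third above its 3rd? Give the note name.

D

The chord tones of Gb+7 are Gb-Bb-D-Fb.
The 3rd is Bb. A major third above Bb is D.
D is the chord's 5th.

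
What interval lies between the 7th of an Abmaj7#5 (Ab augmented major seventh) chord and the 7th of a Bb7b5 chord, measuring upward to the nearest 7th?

The 7th of Abmaj7#5 (Ab augmented major seventh) is G; the 7th of Bb7b5 is Ab.
From G to Ab: 1 semitone over a second = minor.

minor second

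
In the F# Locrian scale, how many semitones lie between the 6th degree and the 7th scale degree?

The scale is F# G A B C D E.
D up to E is a major second — 2 semitones.

2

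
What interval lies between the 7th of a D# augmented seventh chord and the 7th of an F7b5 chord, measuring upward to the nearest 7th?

diminished 3rd

The 7th of D# augmented seventh is C#; the 7th of F7b5 is Eb.
C# up to Eb is 2 semitones, a whole step narrower than a major third, so the interval is diminished.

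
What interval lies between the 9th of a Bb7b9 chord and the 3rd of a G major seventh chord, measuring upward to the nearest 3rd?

The 9th of Bb7b9 is Cb; the 3rd of G major seventh is B.
7 letter names make it a seventh; at 12 semitones (a half step wider than major) the quality is augmented.

augmented 7th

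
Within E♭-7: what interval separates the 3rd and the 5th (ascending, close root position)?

The chord tones of E♭-7 are E♭ G♭ B♭ D♭.
The 3rd is G♭ and the 5th is B♭.
Counting 3 letters and 4 half steps from G♭ gives a major third.

major 3rd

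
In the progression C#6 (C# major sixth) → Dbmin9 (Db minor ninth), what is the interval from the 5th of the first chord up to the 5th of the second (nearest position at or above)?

diminished second

C#6 (C# major sixth) has G# as its 5th, and Dbmin9 (Db minor ninth) has Ab as its 5th.
G# up to Ab is 0 semitones, a whole step narrower than a major second, so the interval is diminished.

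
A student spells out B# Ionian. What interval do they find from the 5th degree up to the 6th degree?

major second

The scale runs B# C## D## E# F## G## A##.
So we need the interval from F## up to G##.
From F## to G## is 2 semitones, exactly the major second.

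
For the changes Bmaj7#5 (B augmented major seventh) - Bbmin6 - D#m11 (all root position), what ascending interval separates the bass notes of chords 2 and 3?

augmented third

The roots are Bb and D#.
Bb up to D# is 5 semitones, a half step wider than a major third, so the interval is augmented.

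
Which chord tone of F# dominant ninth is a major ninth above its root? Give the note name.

G#

F#9 (F# dominant ninth): F#-A#-C#-E-G#.
The root is F#. A major ninth above F# is G#.
G# is the chord's 9th.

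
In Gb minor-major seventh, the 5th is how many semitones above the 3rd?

Spelling the chord: Gb–Bbb–Db–F.
Bbb to Db is a major third: 4 semitones.

4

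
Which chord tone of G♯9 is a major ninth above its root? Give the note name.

G♯9 (G♯ dominant ninth): G♯ B♯ D♯ F♯ A♯.
The root is G♯. A major ninth above G♯ is A♯.
A♯ is the chord's 9th.

A#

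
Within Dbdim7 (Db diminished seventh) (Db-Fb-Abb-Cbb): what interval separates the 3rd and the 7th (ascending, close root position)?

So we need the interval from Fb up to Cbb.
From Fb to Cbb: 6 semitones over a fifth = diminished.

diminished fifth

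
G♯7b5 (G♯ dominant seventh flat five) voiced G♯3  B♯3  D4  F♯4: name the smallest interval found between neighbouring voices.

Adjacent intervals: G♯3→B♯3 = major third; B♯3→D4 = diminished third; D4→F♯4 = major third.
The smallest is B♯3 to D4, a diminished third (2 semitones).

diminished 3rd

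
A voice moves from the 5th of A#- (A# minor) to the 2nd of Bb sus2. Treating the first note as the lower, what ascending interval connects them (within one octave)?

A#- (A# minor) has E# as its 5th, and Bb sus2 has C as its 2nd.
6 letter names make it a sixth; at 7 semitones (a whole step narrower than major) the quality is diminished.

d6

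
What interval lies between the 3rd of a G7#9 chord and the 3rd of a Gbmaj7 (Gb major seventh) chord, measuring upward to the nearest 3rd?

d8

G7#9 has B as its 3rd, and Gbmaj7 (Gb major seventh) has Bb as its 3rd.
From B to Bb: 11 semitones over an octave = diminished.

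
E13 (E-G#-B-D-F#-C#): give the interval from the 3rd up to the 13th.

P11

That puts G# below C#.
G# up to C# spans 11 letter names and 17 semitones — a perfect eleventh.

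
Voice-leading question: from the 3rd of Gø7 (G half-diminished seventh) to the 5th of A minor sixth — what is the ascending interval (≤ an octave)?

The 3rd of Gø7 (G half-diminished seventh) is B♭; the 5th of A minor sixth is E.
From B♭ to E: 6 semitones over a fourth = augmented.

augmented 4th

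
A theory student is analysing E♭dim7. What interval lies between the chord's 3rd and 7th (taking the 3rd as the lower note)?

diminished 5th

The chord tones of E♭°7 (E♭ diminished seventh) are E♭-G♭-B𝄫-D𝄫.
So we need the interval from G♭ up to D𝄫.
5 letter names make it a fifth; at 6 semitones (a half step narrower than perfect) the quality is diminished.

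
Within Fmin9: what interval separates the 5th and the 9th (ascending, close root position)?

Fm9: F-Ab-C-Eb-G.
So we need the interval from C up to G.
Counting 5 letters and 7 half steps from C gives a perfect fifth.

P5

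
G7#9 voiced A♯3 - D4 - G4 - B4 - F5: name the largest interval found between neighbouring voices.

diminished 5th

Adjacent intervals: A♯3→D4 = diminished fourth; D4→G4 = perfect fourth; G4→B4 = major third; B4→F5 = diminished fifth.
The largest is B4 to F5, a diminished fifth (6 semitones).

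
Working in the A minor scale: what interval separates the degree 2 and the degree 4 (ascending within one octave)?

minor 3rd

Spelling the A minor scale: A B C D E F G.
The degree 2 is B and the scale degree 4 is D.
From B to D: 3 semitones over a third = minor.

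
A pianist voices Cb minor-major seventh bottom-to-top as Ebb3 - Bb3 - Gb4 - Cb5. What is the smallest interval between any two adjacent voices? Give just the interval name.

Adjacent intervals: Ebb3→Bb3 = augmented fifth; Bb3→Gb4 = minor sixth; Gb4→Cb5 = perfect fourth.
The smallest is Gb4 to Cb5, a perfect fourth (5 semitones).

perfect fourth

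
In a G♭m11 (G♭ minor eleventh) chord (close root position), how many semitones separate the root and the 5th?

7

The chord tones of G♭m11 (G♭ minor eleventh) are G♭-B𝄫-D♭-F♭-A♭-C♭.
G♭ to D♭ is a perfect fifth: 7 semitones.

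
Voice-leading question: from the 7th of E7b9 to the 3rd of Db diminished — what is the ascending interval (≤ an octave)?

The 7th of E7b9 is D; the 3rd of Db diminished is Fb.
From D to Fb: 2 semitones over a third = diminished.

diminished third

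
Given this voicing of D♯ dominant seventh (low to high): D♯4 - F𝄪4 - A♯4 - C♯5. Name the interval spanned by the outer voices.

minor seventh

The outer voices are D♯4 and C♯5.
7 letter names make it a seventh; at 10 semitones (a half step narrower than major) the quality is minor.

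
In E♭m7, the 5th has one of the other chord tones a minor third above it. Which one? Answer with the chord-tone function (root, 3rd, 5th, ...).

7th

Spelling the chord: E♭, G♭, B♭, D♭.
The 5th is B♭. A minor third above B♭ is D♭.
D♭ is the chord's 7th.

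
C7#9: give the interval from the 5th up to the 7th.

C dominant seventh sharp nine is spelled C E G Bb D#.
5th = G; 7th = Bb.
3 letter names make it a third; at 3 semitones (a half step narrower than major) the quality is minor.

m3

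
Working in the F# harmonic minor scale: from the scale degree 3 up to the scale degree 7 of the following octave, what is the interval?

augmented 12th

F# harmonic minor: F# G# A B C# D E#.
The scale degree 3 is A and the scale degree 7 (up an octave) is E#.
A up to E# is 20 semitones, a half step wider than a perfect twelfth, so the interval is augmented.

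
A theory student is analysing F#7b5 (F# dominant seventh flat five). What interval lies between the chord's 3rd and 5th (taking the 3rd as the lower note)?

diminished 3rd

F#7b5: F# A# C E.
The 3rd is A# and the 5th is C.
3 letter names make it a third; at 2 semitones (a whole step narrower than major) the quality is diminished.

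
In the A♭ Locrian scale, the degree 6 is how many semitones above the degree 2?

The scale is A♭ B𝄫 C♭ D♭ E𝄫 F♭ G♭.
B𝄫 up to F♭ is a perfect fifth — 7 semitones.

7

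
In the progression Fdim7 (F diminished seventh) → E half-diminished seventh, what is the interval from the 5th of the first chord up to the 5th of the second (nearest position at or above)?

major 7th

Fdim7 (F diminished seventh) has Cb as its 5th, and E half-diminished seventh has Bb as its 5th.
Counting 7 letters and 11 half steps from Cb gives a major seventh.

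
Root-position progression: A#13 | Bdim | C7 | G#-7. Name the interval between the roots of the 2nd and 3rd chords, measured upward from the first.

The roots are B and C.
2 letter names make it a second; at 1 semitone (a half step narrower than major) the quality is minor.

minor 2nd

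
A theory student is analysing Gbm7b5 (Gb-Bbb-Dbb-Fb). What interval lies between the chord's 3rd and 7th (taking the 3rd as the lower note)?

perfect 5th

The 3rd is Bbb and the 7th is Fb.
Bbb up to Fb spans 5 letter names and 7 semitones — a perfect fifth.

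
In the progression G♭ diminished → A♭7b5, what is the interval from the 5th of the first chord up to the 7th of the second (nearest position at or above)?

A4

G♭ diminished has D𝄫 as its 5th, and A♭7b5 has G♭ as its 7th.
D𝄫 up to G♭ is 6 semitones, a half step wider than a perfect fourth, so the interval is augmented.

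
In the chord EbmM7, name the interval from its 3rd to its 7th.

augmented fifth

The chord tones of Ebm(maj7) (Eb minor-major seventh) are Eb-Gb-Bb-D.
So we need the interval from Gb up to D.
Gb up to D is 8 semitones, a half step wider than a perfect fifth, so the interval is augmented.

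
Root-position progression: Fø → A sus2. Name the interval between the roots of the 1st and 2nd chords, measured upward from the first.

The roots are F and A.
F up to A spans 3 letter names and 4 semitones — a major third.

major third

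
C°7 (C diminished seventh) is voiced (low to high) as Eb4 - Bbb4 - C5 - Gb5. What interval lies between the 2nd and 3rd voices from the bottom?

Those voices are Bbb4 and C5.
2 letter names make it a second; at 3 semitones (a half step wider than major) the quality is augmented.

augmented second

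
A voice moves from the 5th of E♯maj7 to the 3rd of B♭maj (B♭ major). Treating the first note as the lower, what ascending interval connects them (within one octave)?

The 5th of E♯maj7 is B♯; the 3rd of B♭maj (B♭ major) is D.
From B♯ to D: 2 semitones over a third = diminished.

diminished third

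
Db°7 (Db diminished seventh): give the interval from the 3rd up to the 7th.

diminished fifth

Db°7 (Db diminished seventh) is spelled Db–Fb–Abb–Cbb.
So we need the interval from Fb up to Cbb.
5 letter names make it a fifth; at 6 semitones (a half step narrower than perfect) the quality is diminished.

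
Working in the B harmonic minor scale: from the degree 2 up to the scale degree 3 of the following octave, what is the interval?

minor 9th

Spelling the B harmonic minor scale: B C♯ D E F♯ G A♯.
Degree 2 = C♯; 3rd scale degree (up an octave) = D.
9 letter names make it a ninth; at 13 semitones (a half step narrower than major) the quality is minor.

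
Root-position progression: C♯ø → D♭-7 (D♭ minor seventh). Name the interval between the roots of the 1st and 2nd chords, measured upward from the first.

The roots are C♯ and D♭.
2 letter names make it a second; at 0 semitones (a whole step narrower than major) the quality is diminished.

diminished second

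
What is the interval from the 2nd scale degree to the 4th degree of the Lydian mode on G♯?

major third

Spelling the Lydian mode on G♯: G♯ A♯ B♯ C𝄪 D♯ E♯ F𝄪.
That puts A♯ below C𝄪.
From A♯ to C𝄪 is 4 semitones, exactly the major third.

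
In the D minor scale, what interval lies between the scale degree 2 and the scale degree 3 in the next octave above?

The scale runs D E F G A B♭ C.
The scale degree 2 is E and the 3rd degree (up an octave) is F.
9 letter names make it a ninth; at 13 semitones (a half step narrower than major) the quality is minor.

minor ninth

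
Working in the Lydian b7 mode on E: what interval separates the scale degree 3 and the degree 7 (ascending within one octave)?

E lydian dominant: E F# G# A# B C# D.
Scale degree 3 = G#; 7th degree = D.
5 letter names make it a fifth; at 6 semitones (a half step narrower than perfect) the quality is diminished.

diminished fifth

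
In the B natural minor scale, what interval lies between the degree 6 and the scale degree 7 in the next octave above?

The scale runs B C♯ D E F♯ G A.
So we need the interval from G up to A.
Counting 9 letters and 14 half steps from G gives a major ninth.

major ninth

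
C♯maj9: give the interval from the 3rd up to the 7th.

Spelling the chord: C♯ E♯ G♯ B♯ D♯.
3rd = E♯; 7th = B♯.
Counting 5 letters and 7 half steps from E♯ gives a perfect fifth.

perfect fifth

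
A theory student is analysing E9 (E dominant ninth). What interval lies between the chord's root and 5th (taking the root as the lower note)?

The chord tones of E9 are E–G#–B–D–F#.
Root = E; 5th = B.
From E to B is 7 semitones, exactly the perfect fifth.

perfect fifth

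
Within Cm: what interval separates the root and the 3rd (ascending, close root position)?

minor third

Cm: C, Eb, G.
That puts C below Eb.
3 letter names make it a third; at 3 semitones (a half step narrower than major) the quality is minor.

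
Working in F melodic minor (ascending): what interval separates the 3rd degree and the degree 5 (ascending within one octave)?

The scale runs F G Ab Bb C D E.
3rd degree = Ab; degree 5 = C.
Ab up to C spans 3 letter names and 4 semitones — a major third.

major 3rd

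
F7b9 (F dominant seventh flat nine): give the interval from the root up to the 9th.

F dominant seventh flat nine: F–A–C–E♭–G♭.
The root is F and the 9th is G♭.
9 letter names make it a ninth; at 13 semitones (a half step narrower than major) the quality is minor.

minor 9th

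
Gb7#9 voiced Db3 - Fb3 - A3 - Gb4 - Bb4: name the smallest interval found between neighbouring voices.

minor third

Adjacent intervals: Db3→Fb3 = minor third; Fb3→A3 = augmented third; A3→Gb4 = diminished seventh; Gb4→Bb4 = major third.
The smallest is Db3 to Fb3, a minor third (3 semitones).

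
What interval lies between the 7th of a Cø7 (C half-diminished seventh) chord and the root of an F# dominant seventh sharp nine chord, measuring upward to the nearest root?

The 7th of Cø7 (C half-diminished seventh) is Bb; the root of F# dominant seventh sharp nine is F#.
5 letter names make it a fifth; at 8 semitones (a half step wider than perfect) the quality is augmented.

augmented fifth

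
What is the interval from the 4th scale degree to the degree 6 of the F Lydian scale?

minor 3rd

Spelling the F Lydian scale: F G A B C D E.
So we need the interval from B up to D.
From B to D: 3 semitones over a third = minor.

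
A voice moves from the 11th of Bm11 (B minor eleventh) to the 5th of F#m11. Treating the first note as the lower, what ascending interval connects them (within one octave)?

M6

The 11th of Bm11 (B minor eleventh) is E; the 5th of F#m11 is C#.
From E to C# is 9 semitones, exactly the major sixth.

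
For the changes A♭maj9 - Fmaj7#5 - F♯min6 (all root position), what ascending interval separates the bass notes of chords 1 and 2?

major sixth

The roots are A♭ and F.
From A♭ to F is 9 semitones, exactly the major sixth.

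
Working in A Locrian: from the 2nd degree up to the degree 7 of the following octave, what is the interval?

Spelling A Locrian: A Bb C D Eb F G.
2nd degree = Bb; degree 7 (up an octave) = G.
Bb up to G spans 13 letter names and 21 semitones — a major thirteenth.

major thirteenth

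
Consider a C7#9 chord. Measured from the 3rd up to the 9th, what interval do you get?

The chord tones of C dominant seventh sharp nine are C, E, G, Bb, D#.
The 3rd is E and the 9th is D#.
From E to D# is 11 semitones, exactly the major seventh.

major 7th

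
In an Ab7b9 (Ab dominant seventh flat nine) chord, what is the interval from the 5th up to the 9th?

diminished fifth

Ab7b9: Ab C Eb Gb Bbb.
That puts Eb below Bbb.
Eb up to Bbb is 6 semitones, a half step narrower than a perfect fifth, so the interval is diminished.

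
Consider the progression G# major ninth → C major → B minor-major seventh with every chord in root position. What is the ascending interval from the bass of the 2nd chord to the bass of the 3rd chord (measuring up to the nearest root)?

The roots are C and B.
Counting 7 letters and 11 half steps from C gives a major seventh.

major 7th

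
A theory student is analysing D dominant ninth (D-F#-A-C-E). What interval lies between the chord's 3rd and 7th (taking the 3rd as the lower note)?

diminished fifth

The 3rd is F# and the 7th is C.
From F# to C: 6 semitones over a fifth = diminished.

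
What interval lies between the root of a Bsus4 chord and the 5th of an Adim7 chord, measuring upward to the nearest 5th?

The root of Bsus4 is B; the 5th of Adim7 is E♭.
B up to E♭ is 4 semitones, a half step narrower than a perfect fourth, so the interval is diminished.

diminished fourth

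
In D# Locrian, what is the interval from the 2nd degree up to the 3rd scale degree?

The scale runs D# E F# G# A B C#.
The 2nd degree is E and the scale degree 3 is F#.
From E to F# is 2 semitones, exactly the major second.

M2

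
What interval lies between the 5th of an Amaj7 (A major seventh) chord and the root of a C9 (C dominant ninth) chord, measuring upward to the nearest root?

minor sixth

The 5th of Amaj7 (A major seventh) is E; the root of C9 (C dominant ninth) is C.
E up to C is 8 semitones, a half step narrower than a major sixth, so the interval is minor.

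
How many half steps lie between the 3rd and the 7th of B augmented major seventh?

B+maj7 (B augmented major seventh): B-D#-F##-A#.
D# to A# is a perfect fifth: 7 semitones.

7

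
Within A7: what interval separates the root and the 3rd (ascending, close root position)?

The chord tones of A dominant seventh are A–C♯–E–G.
Root = A; 3rd = C♯.
From A to C♯ is 4 semitones, exactly the major third.

major 3rd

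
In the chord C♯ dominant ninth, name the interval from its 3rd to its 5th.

minor third

The chord tones of C♯9 (C♯ dominant ninth) are C♯-E♯-G♯-B-D♯.
The 3rd is E♯ and the 5th is G♯.
E♯ up to G♯ is 3 semitones, a half step narrower than a major third, so the interval is minor.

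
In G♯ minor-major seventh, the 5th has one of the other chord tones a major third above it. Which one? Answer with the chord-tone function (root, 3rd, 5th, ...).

7th

G♯mM7 (G♯ minor-major seventh) is spelled G♯–B–D♯–F𝄪.
The 5th is D♯. A major third above D♯ is F𝄪.
F𝄪 is the chord's 7th.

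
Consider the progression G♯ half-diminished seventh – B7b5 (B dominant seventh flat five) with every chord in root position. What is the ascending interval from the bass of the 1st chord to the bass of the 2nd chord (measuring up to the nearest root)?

m3

The roots are G♯ and B.
From G♯ to B: 3 semitones over a third = minor.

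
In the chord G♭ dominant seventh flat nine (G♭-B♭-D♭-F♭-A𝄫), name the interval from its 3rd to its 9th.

diminished seventh

The 3rd is B♭ and the 9th is A𝄫.
B♭ up to A𝄫 is 9 semitones, a whole step narrower than a major seventh, so the interval is diminished.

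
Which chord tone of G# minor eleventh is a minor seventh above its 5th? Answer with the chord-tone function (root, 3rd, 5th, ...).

11th

Spelling the chord: G#–B–D#–F#–A#–C#.
The 5th is D#. A minor seventh above D# is C#.
C# is the chord's 11th.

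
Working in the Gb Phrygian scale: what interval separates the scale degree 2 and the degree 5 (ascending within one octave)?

Gb phrygian: Gb Abb Bbb Cb Db Ebb Fb.
Scale degree 2 = Abb; scale degree 5 = Db.
4 letter names make it a fourth; at 6 semitones (a half step wider than perfect) the quality is augmented.

augmented fourth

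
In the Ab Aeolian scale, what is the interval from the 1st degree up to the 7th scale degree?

Ab natural minor: Ab Bb Cb Db Eb Fb Gb.
1st degree = Ab; degree 7 = Gb.
Ab up to Gb is 10 semitones, a half step narrower than a major seventh, so the interval is minor.

m7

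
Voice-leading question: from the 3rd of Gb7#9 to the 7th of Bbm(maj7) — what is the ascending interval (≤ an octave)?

The 3rd of Gb7#9 is Bb; the 7th of Bbm(maj7) is A.
Counting 7 letters and 11 half steps from Bb gives a major seventh.

major seventh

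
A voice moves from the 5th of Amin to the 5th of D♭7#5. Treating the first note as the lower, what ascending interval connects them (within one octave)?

Amin has E as its 5th, and D♭7#5 has A as its 5th.
From E to A is 5 semitones, exactly the perfect fourth.

perfect 4th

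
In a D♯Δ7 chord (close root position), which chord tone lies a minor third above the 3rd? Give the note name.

A#

D♯Δ7 (D♯ major seventh) is spelled D♯, F𝄪, A♯, C𝄪.
The 3rd is F𝄪. A minor third above F𝄪 is A♯.
A♯ is the chord's 5th.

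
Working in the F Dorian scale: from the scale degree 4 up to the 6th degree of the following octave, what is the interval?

major tenth

The scale runs F G Ab Bb C D Eb.
That puts Bb below D.
Bb up to D spans 10 letter names and 16 semitones — a major tenth.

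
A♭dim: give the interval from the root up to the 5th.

diminished 5th

A♭dim: A♭-C♭-E𝄫.
Root = A♭; 5th = E𝄫.
From A♭ to E𝄫: 6 semitones over a fifth = diminished.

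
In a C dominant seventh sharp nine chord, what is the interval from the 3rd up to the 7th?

diminished fifth

Spelling the chord: C E G Bb D#.
The 3rd is E and the 7th is Bb.
E up to Bb is 6 semitones, a half step narrower than a perfect fifth, so the interval is diminished.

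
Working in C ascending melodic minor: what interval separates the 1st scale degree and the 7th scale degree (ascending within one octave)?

The scale runs C D E♭ F G A B.
1st scale degree = C; 7th degree = B.
Counting 7 letters and 11 half steps from C gives a major seventh.

major seventh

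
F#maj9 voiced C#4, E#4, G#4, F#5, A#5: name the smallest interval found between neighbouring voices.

minor 3rd

Adjacent intervals: C#4→E#4 = major third; E#4→G#4 = minor third; G#4→F#5 = minor seventh; F#5→A#5 = major third.
The smallest is E#4 to G#4, a minor third (3 semitones).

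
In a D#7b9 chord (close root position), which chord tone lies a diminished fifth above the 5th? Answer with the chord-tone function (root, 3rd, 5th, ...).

The chord tones of D# dominant seventh flat nine are D#–F##–A#–C#–E.
The 5th is A#. A diminished fifth above A# is E.
E is the chord's 9th.

9th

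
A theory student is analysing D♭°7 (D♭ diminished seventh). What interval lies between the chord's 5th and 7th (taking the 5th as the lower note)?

D♭°7: D♭-F♭-A𝄫-C𝄫.
5th = A𝄫; 7th = C𝄫.
A𝄫 up to C𝄫 is 3 semitones, a half step narrower than a major third, so the interval is minor.

m3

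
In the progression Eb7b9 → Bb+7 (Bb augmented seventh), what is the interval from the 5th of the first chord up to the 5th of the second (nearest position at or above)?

augmented 5th

Eb7b9 has Bb as its 5th, and Bb+7 (Bb augmented seventh) has F# as its 5th.
From Bb to F#: 8 semitones over a fifth = augmented.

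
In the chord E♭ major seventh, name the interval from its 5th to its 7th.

major 3rd

The chord tones of E♭maj7 (E♭ major seventh) are E♭–G–B♭–D.
5th = B♭; 7th = D.
From B♭ to D is 4 semitones, exactly the major third.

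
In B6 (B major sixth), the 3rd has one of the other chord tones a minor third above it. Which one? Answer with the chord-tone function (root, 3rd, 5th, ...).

5th

Spelling the chord: B–D#–F#–G#.
The 3rd is D#. A minor third above D# is F#.
F# is the chord's 5th.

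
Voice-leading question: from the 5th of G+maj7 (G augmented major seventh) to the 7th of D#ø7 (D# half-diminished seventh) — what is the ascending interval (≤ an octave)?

G+maj7 (G augmented major seventh) has D# as its 5th, and D#ø7 (D# half-diminished seventh) has C# as its 7th.
7 letter names make it a seventh; at 10 semitones (a half step narrower than major) the quality is minor.

minor 7th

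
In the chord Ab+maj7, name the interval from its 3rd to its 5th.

M3

Abmaj7#5 is spelled Ab–C–E–G.
The 3rd is C and the 5th is E.
Counting 3 letters and 4 half steps from C gives a major third.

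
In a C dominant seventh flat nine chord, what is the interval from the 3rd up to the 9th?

C7b9 (C dominant seventh flat nine) is spelled C, E, G, B♭, D♭.
3rd = E; 9th = D♭.
From E to D♭: 9 semitones over a seventh = diminished.

diminished 7th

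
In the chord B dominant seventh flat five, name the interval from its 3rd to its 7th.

diminished fifth

The chord tones of B7b5 (B dominant seventh flat five) are B–D♯–F–A.
That puts D♯ below A.
D♯ up to A is 6 semitones, a half step narrower than a perfect fifth, so the interval is diminished.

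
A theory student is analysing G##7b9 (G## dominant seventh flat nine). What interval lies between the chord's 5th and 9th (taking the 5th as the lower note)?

diminished fifth

Spelling the chord: G##–B##–D##–F##–A#.
5th = D##; 9th = A#.
5 letter names make it a fifth; at 6 semitones (a half step narrower than perfect) the quality is diminished.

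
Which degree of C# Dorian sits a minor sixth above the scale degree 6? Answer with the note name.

F#

The scale is C# D# E F# G# A# B.
The scale degree 6 is A#; a minor sixth above that is F# — scale degree 4.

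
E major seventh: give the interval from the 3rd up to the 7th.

Emaj7 (E major seventh) is spelled E G♯ B D♯.
3rd = G♯; 7th = D♯.
From G♯ to D♯ is 7 semitones, exactly the perfect fifth.

perfect fifth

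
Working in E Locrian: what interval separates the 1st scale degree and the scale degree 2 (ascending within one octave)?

The scale runs E F G A B♭ C D.
1st scale degree = E; degree 2 = F.
2 letter names make it a second; at 1 semitone (a half step narrower than major) the quality is minor.

minor second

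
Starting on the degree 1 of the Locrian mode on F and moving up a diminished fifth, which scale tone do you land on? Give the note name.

Cb

The scale is F Gb Ab Bb Cb Db Eb.
The degree 1 is F; a diminished fifth above that is Cb — scale degree 5.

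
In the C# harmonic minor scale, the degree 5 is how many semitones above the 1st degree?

The scale is C# D# E F# G# A B#.
C# up to G# is a perfect fifth — 7 semitones.

7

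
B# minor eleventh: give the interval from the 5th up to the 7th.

B#m11 (B# minor eleventh): B#–D#–F##–A#–C##–E#.
5th = F##; 7th = A#.
F## up to A# is 3 semitones, a half step narrower than a major third, so the interval is minor.

m3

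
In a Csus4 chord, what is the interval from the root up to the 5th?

Csus4 is spelled C–F–G.
Root = C; 5th = G.
From C to G is 7 semitones, exactly the perfect fifth.

perfect 5th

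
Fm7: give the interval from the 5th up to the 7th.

Spelling the chord: F A♭ C E♭.
So we need the interval from C up to E♭.
From C to E♭: 3 semitones over a third = minor.

minor third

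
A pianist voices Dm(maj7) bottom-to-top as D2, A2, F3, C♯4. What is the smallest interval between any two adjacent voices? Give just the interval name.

Adjacent intervals: D2→A2 = perfect fifth; A2→F3 = minor sixth; F3→C♯4 = augmented fifth.
The smallest is D2 to A2, a perfect fifth (7 semitones).

perfect 5th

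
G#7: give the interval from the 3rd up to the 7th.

The chord tones of G#7 are G#-B#-D#-F#.
That puts B# below F#.
From B# to F#: 6 semitones over a fifth = diminished.
That tritone between 3rd and 7th is what gives the dominant seventh its pull toward resolution.

diminished fifth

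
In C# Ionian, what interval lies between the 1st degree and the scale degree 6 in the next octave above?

major thirteenth

Spelling C# Ionian: C# D# E# F# G# A# B#.
The 1st degree is C# and the 6th degree (up an octave) is A#.
C# up to A# spans 13 letter names and 21 semitones — a major thirteenth.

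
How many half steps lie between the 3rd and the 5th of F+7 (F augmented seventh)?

F+7 (F augmented seventh): F A C♯ E♭.
A to C♯ is a major third: 4 semitones.

4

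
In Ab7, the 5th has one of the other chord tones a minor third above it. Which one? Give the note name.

Gb

Ab7 is spelled Ab-C-Eb-Gb.
The 5th is Eb. A minor third above Eb is Gb.
Gb is the chord's 7th.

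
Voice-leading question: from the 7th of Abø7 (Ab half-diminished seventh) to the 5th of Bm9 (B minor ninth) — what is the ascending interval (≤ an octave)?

Abø7 (Ab half-diminished seventh) has Gb as its 7th, and Bm9 (B minor ninth) has F# as its 5th.
7 letter names make it a seventh; at 12 semitones (a half step wider than major) the quality is augmented.

A7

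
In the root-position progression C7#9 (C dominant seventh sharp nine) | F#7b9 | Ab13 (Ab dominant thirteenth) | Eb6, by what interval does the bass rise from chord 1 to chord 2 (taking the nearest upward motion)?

A4

The roots are C and F#.
From C to F#: 6 semitones over a fourth = augmented.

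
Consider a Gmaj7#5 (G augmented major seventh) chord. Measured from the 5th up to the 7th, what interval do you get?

The chord tones of G+maj7 are G–B–D♯–F♯.
5th = D♯; 7th = F♯.
D♯ up to F♯ is 3 semitones, a half step narrower than a major third, so the interval is minor.

minor third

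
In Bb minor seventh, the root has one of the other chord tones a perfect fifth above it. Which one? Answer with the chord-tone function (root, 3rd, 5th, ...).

Spelling the chord: Bb-Db-F-Ab.
The root is Bb. A perfect fifth above Bb is F.
F is the chord's 5th.

5th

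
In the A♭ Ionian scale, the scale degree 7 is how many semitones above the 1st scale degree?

11

The scale is A♭ B♭ C D♭ E♭ F G.
A♭ up to G is a major seventh — 11 semitones.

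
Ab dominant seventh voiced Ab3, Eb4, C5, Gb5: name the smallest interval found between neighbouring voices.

diminished 5th

Adjacent intervals: Ab3→Eb4 = perfect fifth; Eb4→C5 = major sixth; C5→Gb5 = diminished fifth.
The smallest is C5 to Gb5, a diminished fifth (6 semitones).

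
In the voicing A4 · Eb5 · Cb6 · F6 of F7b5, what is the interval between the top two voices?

Those voices are Cb6 and F6.
4 letter names make it a fourth; at 6 semitones (a half step wider than perfect) the quality is augmented.

A4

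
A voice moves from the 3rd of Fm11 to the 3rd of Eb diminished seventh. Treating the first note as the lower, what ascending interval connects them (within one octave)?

minor seventh

The 3rd of Fm11 is Ab; the 3rd of Eb diminished seventh is Gb.
From Ab to Gb: 10 semitones over a seventh = minor.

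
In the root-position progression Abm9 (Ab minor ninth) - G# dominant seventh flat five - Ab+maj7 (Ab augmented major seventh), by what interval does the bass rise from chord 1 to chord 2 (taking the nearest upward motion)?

augmented 7th

The roots are Ab and G#.
Ab up to G# is 12 semitones, a half step wider than a major seventh, so the interval is augmented.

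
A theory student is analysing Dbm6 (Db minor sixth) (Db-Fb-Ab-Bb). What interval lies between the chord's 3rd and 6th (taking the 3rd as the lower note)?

A4

So we need the interval from Fb up to Bb.
Fb up to Bb is 6 semitones, a half step wider than a perfect fourth, so the interval is augmented.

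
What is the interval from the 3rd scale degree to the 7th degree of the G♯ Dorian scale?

perfect fifth

Spelling the G♯ Dorian scale: G♯ A♯ B C♯ D♯ E♯ F♯.
That puts B below F♯.
Counting 5 letters and 7 half steps from B gives a perfect fifth.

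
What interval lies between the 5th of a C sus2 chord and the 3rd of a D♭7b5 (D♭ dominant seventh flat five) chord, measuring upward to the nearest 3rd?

The 5th of C sus2 is G; the 3rd of D♭7b5 (D♭ dominant seventh flat five) is F.
7 letter names make it a seventh; at 10 semitones (a half step narrower than major) the quality is minor.

m7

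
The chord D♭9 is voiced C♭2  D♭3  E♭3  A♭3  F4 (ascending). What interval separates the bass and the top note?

The outer voices are C♭2 and F4.
From C♭ to F: 30 semitones over a 18th = augmented.

augmented 18th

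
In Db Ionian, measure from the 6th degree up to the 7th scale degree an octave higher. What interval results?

Spelling Db Ionian: Db Eb F Gb Ab Bb C.
The 6th degree is Bb and the 7th scale degree (up an octave) is C.
Counting 9 letters and 14 half steps from Bb gives a major ninth.

major 9th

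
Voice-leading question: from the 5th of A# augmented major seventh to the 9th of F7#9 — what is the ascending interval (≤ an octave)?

diminished 3rd

The 5th of A# augmented major seventh is E##; the 9th of F7#9 is G#.
3 letter names make it a third; at 2 semitones (a whole step narrower than major) the quality is diminished.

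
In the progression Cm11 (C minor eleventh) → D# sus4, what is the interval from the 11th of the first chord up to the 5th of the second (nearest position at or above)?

Cm11 (C minor eleventh) has F as its 11th, and D# sus4 has A# as its 5th.
3 letter names make it a third; at 5 semitones (a half step wider than major) the quality is augmented.

augmented 3rd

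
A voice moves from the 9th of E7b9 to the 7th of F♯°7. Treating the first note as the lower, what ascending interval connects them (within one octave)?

E7b9 has F as its 9th, and F♯°7 has E♭ as its 7th.
7 letter names make it a seventh; at 10 semitones (a half step narrower than major) the quality is minor.

minor 7th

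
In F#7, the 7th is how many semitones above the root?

F#7: F#, A#, C#, E.
F# to E is a minor seventh: 10 semitones.

10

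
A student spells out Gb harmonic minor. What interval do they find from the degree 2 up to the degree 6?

Spelling Gb harmonic minor: Gb Ab Bbb Cb Db Ebb F.
Degree 2 = Ab; scale degree 6 = Ebb.
5 letter names make it a fifth; at 6 semitones (a half step narrower than perfect) the quality is diminished.

d5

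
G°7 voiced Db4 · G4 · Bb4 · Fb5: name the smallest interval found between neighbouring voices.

minor third

Adjacent intervals: Db4→G4 = augmented fourth; G4→Bb4 = minor third; Bb4→Fb5 = diminished fifth.
The smallest is G4 to Bb4, a minor third (3 semitones).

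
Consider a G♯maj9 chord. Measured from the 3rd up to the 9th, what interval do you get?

G♯maj9 is spelled G♯-B♯-D♯-F𝄪-A♯.
So we need the interval from B♯ up to A♯.
7 letter names make it a seventh; at 10 semitones (a half step narrower than major) the quality is minor.

minor seventh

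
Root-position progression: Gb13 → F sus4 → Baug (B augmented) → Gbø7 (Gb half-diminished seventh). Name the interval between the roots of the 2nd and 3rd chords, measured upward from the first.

The roots are F and B.
From F to B: 6 semitones over a fourth = augmented.

augmented fourth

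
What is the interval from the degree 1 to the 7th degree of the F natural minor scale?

Spelling the F natural minor scale: F G A♭ B♭ C D♭ E♭.
So we need the interval from F up to E♭.
7 letter names make it a seventh; at 10 semitones (a half step narrower than major) the quality is minor.

m7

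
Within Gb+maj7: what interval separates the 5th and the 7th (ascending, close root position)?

Gb+maj7 (Gb augmented major seventh): Gb, Bb, D, F.
5th = D; 7th = F.
D up to F is 3 semitones, a half step narrower than a major third, so the interval is minor.

minor third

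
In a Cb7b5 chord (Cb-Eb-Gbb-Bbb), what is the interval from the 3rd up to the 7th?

3rd = Eb; 7th = Bbb.
Eb up to Bbb is 6 semitones, a half step narrower than a perfect fifth, so the interval is diminished.

diminished fifth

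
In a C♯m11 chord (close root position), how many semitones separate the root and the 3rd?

3

C♯m11 is spelled C♯-E-G♯-B-D♯-F♯.
C♯ to E is a minor third: 3 semitones.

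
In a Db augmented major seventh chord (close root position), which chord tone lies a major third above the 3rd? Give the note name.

Db augmented major seventh is spelled Db, F, A, C.
The 3rd is F. A major third above F is A.
A is the chord's 5th.

A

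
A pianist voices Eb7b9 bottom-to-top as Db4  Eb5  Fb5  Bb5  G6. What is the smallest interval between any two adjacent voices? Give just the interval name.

Adjacent intervals: Db4→Eb5 = major ninth; Eb5→Fb5 = minor second; Fb5→Bb5 = augmented fourth; Bb5→G6 = major sixth.
The smallest is Eb5 to Fb5, a minor second (1 semitone).

minor 2nd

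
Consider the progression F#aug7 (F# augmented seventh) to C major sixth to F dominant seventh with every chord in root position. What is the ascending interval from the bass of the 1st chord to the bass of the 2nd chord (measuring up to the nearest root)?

diminished fifth

The roots are F# and C.
F# up to C is 6 semitones, a half step narrower than a perfect fifth, so the interval is diminished.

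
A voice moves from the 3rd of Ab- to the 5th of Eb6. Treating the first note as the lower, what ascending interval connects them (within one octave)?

major seventh

Ab- has Cb as its 3rd, and Eb6 has Bb as its 5th.
Counting 7 letters and 11 half steps from Cb gives a major seventh.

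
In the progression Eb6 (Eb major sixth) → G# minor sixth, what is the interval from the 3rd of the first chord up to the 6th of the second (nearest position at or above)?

Eb6 (Eb major sixth) has G as its 3rd, and G# minor sixth has E# as its 6th.
6 letter names make it a sixth; at 10 semitones (a half step wider than major) the quality is augmented.

augmented sixth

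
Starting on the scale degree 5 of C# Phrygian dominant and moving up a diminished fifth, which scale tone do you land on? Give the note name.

The scale is C# D E# F# G# A B.
The scale degree 5 is G#; a diminished fifth above that is D — scale degree 2.

D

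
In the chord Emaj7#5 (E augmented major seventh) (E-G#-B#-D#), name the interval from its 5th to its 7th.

5th = B#; 7th = D#.
B# up to D# is 3 semitones, a half step narrower than a major third, so the interval is minor.

minor 3rd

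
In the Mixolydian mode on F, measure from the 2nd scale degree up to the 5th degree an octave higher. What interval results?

F mixolydian: F G A Bb C D Eb.
The 2nd scale degree is G and the 5th scale degree (up an octave) is C.
G up to C spans 11 letter names and 17 semitones — a perfect eleventh.

P11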